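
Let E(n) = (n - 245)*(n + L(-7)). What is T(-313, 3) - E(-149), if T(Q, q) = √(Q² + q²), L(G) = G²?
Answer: -39400 + √97978 ≈ -39087.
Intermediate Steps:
E(n) = (-245 + n)*(49 + n) (E(n) = (n - 245)*(n + (-7)²) = (-245 + n)*(n + 49) = (-245 + n)*(49 + n))
T(-313, 3) - E(-149) = √((-313)² + 3²) - (-12005 + (-149)² - 196*(-149)) = √(97969 + 9) - (-12005 + 22201 + 29204) = √97978 - 1*39400 = √97978 - 39400 = -39400 + √97978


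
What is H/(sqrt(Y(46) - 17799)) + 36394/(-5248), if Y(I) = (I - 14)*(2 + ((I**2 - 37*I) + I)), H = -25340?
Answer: -18197/2624 + 5068*I*sqrt(335)/201 ≈ -6.9348 + 461.49*I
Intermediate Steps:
Y(I) = (-14 + I)*(2 + I**2 - 36*I) (Y(I) = (-14 + I)*(2 + (I**2 - 36*I)) = (-14 + I)*(2 + I**2 - 36*I))
H/(sqrt(Y(46) - 17799)) + 36394/(-5248) = -25340/sqrt((-28 + 46**3 - 50*46**2 + 506*46) - 17799) + 36394/(-5248) = -25340/sqrt((-28 + 97336 - 50*2116 + 23276) - 17799) + 36394*(-1/5248) = -25340/sqrt((-28 + 97336 - 105800 + 23276) - 17799) - 18197/2624 = -25340/sqrt(14784 - 17799) - 18197/2624 = -25340*(-I*sqrt(335)/1005) - 18197/2624 = -(-5068)*I*sqrt(335)/201 - 18197/2624 = 5068*I*sqrt(335)/201 - 18197/2624 = -18197/2624 + 5068*I*sqrt(335)/201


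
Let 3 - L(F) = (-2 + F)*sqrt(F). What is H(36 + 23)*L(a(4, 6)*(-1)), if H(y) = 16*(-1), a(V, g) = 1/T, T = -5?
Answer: -48 - 144*sqrt(5)/25 ≈ -60.880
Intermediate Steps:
a(V, g) = -1/5 (a(V, g) = 1/(-5) = -1/5)
H(y) = -16
L(F) = 3 - sqrt(F)*(-2 + F) (L(F) = 3 - (-2 + F)*sqrt(F) = 3 - sqrt(F)*(-2 + F))
H(36 + 23)*L(a(4, 6)*(-1)) = -16*(3 - (-1/5*(-1))**(3/2) + 2*sqrt(-1/5*(-1))) = -16*(3 - (1/5)**(3/2) + 2*sqrt(1/5)) = -16*(3 - sqrt(5)/25 + 2*(sqrt(5)/5)) = -16*(3 - sqrt(5)/25 + 2*sqrt(5)/5) = -16*(3 + 9*sqrt(5)/25) = -48 - 144*sqrt(5)/25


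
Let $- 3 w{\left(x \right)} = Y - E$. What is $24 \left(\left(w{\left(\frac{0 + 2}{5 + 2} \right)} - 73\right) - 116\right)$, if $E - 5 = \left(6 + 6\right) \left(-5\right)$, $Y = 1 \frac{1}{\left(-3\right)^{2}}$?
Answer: $- \frac{44792}{9} \approx -4976.9$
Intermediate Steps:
$Y = \frac{1}{9}$ ($Y = 1 \cdot \frac{1}{9} = \frac{1}{9} \approx 0.11111$)
$E = -55$ ($E = 5 + \left(6 + 6\right) \left(-5\right) = 5 + 12 \left(-5\right) = 5 - 60 = -55$)
$w{\left(x \right)} = - \frac{496}{27}$ ($w{\left(x \right)} = - \frac{\frac{1}{9} - -55}{3} = - \frac{\frac{1}{9} + 55}{3} = \left(- \frac{1}{3}\right) \frac{496}{9} = - \frac{496}{27}$)
$24 \left(\left(w{\left(\frac{0 + 2}{5 + 2} \right)} - 73\right) - 116\right) = 24 \left(\left(- \frac{496}{27} - 73\right) - 116\right) = 24 \left(- \frac{2467}{27} - 116\right) = 24 \left(- \frac{5599}{27}\right) = - \frac{44792}{9}$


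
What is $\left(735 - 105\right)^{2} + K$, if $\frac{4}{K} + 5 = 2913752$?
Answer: $\frac{1156466184304}{2913747} \approx 3.969 \cdot 10^{5}$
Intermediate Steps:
$K = \frac{4}{2913747}$ ($K = \frac{4}{-5 + 2913752} = \frac{4}{2913747} \approx 1.3728 \cdot 10^{-6}$)
$\left(735 - 105\right)^{2} + K = \left(735 - 105\right)^{2} + \frac{4}{2913747} = 630^{2} + \frac{4}{2913747} = 396900 + \frac{4}{2913747} = \frac{1156466184304}{2913747}$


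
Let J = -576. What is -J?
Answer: 576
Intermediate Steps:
-J = -1*(-576) = 576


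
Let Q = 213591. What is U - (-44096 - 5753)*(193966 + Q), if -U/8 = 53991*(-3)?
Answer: 20317604677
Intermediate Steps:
U = 1295784 (U = -431928*(-3) = -8*(-161973) = 1295784)
U - (-44096 - 5753)*(193966 + Q) = 1295784 - (-44096 - 5753)*(193966 + 213591) = 1295784 - (-49849)*407557 = 1295784 - 1*(-20316308893) = 1295784 + 20316308893 = 20317604677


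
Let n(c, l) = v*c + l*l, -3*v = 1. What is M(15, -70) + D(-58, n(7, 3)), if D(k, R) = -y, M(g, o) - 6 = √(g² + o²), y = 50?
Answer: -44 + 5*√205 ≈ 27.589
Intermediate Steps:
v = -⅓ (v = -⅓*1 = -⅓ ≈ -0.33333)
M(g, o) = 6 + √(g² + o²)
n(c, l) = l² - c/3 (n(c, l) = -c/3 + l*l = -c/3 + l² = l² - c/3)
D(k, R) = -50 (D(k, R) = -1*50 = -50)
M(15, -70) + D(-58, n(7, 3)) = (6 + √(15² + (-70)²)) - 50 = (6 + √(225 + 4900)) - 50 = (6 + √5125) - 50 = (6 + 5*√205) - 50 = -44 + 5*√205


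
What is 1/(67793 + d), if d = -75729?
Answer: -1/7936 ≈ -0.00012601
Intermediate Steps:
1/(67793 + d) = 1/(67793 - 75729) = 1/(-7936) = -1/7936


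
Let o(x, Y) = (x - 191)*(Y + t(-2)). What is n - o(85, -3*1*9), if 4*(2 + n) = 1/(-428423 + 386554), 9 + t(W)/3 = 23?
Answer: 265951887/167476 ≈ 1588.0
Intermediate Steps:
t(W) = 42 (t(W) = -27 + 3*23 = -27 + 69 = 42)
n = -334953/167476 (n = -2 + 1/(4*(-428423 + 386554)) = -2 + (¼)/(-41869) = -2 + (¼)*(-1/41869) = -2 - 1/167476 = -334953/167476 ≈ -2.0000)
o(x, Y) = (-191 + x)*(42 + Y) (o(x, Y) = (x - 191)*(Y + 42) = (-191 + x)*(42 + Y))
n - o(85, -3*1*9) = -334953/167476 - (-8022 - 191*(-3*1)*9 + 42*85 + (-3*1*9)*85) = -334953/167476 - (-8022 - (-573)*9 + 3570 - 3*9*85) = -334953/167476 - (-8022 - 191*(-27) + 3570 - 27*85) = -334953/167476 - (-8022 + 5157 + 3570 - 2295) = -334953/167476 - 1*(-1590) = -334953/167476 + 1590 = 265951887/167476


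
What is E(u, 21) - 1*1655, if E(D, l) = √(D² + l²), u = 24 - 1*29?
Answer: -1655 + √466 ≈ -1633.4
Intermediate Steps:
u = -5 (u = 24 - 29 = -5)
E(u, 21) - 1*1655 = √((-5)² + 21²) - 1*1655 = √(25 + 441) - 1655 = √466 - 1655 = -1655 + √466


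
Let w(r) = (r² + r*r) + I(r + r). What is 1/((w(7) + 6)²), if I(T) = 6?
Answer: 1/12100 ≈ 8.2645e-5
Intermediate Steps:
w(r) = 6 + 2*r² (w(r) = (r² + r*r) + 6 = (r² + r²) + 6 = 2*r² + 6 = 6 + 2*r²)
1/((w(7) + 6)²) = 1/(((6 + 2*7²) + 6)²) = 1/(((6 + 2*49) + 6)²) = 1/(((6 + 98) + 6)²) = 1/((104 + 6)²) = 1/(110²) = 1/12100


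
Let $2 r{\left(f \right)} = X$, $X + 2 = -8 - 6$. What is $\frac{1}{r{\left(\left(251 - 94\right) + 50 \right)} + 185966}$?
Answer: $\frac{1}{185958} \approx 5.3776 \cdot 10^{-6}$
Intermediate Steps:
$X = -16$ ($X = -2 - 14 = -16$)
$r{\left(f \right)} = -8$ ($r{\left(f \right)} = \frac{1}{2} \left(-16\right) = -8$)
$\frac{1}{r{\left(\left(251 - 94\right) + 50 \right)} + 185966} = \frac{1}{-8 + 185966} = \frac{1}{185958}$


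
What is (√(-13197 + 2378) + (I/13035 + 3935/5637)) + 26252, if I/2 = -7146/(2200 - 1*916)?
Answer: 68801122348096/2620725855 + I*√10819 ≈ 26253.0 + 104.01*I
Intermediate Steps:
I = -1191/107 (I = 2*(-7146/(2200 - 1*916)) = 2*(-7146/(2200 - 916)) = 2*(-7146/1284) = 2*(-7146*1/1284) = 2*(-1191/214) = -1191/107 ≈ -11.131)
(√(-13197 + 2378) + (I/13035 + 3935/5637)) + 26252 = (√(-13197 + 2378) + (-1191/107/13035 + 3935/5637)) + 26252 = (√(-10819) + (-1191/107*1/13035 + 3935*(1/5637))) + 26252 = (I*√10819 + (-397/464915 + 3935/5637)) + 26252 = (I*√10819 + 1827202636/2620725855) + 26252 = (1827202636/2620725855 + I*√10819) + 26252 = 68801122348096/2620725855 + I*√10819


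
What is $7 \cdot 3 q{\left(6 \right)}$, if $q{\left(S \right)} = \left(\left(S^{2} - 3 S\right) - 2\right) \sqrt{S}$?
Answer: $336 \sqrt{6} \approx 823.03$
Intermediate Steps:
$q{\left(S \right)} = \sqrt{S} \left(-2 + S^{2} - 3 S\right)$ ($q{\left(S \right)} = \left(-2 + S^{2} - 3 S\right) \sqrt{S} = \sqrt{S} \left(-2 + S^{2} - 3 S\right)$)
$7 \cdot 3 q{\left(6 \right)} = 7 \cdot 3 \sqrt{6} \left(-2 + 6^{2} - 18\right) = 21 \sqrt{6} \left(-2 + 36 - 18\right) = 21 \sqrt{6} \cdot 16 = 21 \cdot 16 \sqrt{6} = 336 \sqrt{6}$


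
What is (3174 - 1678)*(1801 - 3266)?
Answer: -2191640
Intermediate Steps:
(3174 - 1678)*(1801 - 3266) = 1496*(-1465) = -2191640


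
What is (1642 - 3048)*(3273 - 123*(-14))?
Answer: -7022970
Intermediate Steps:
(1642 - 3048)*(3273 - 123*(-14)) = -1406*(3273 + 1722) = -1406*4995 = -7022970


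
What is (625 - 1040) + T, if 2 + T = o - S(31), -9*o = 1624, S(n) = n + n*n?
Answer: -14305/9 ≈ -1589.4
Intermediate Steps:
S(n) = n + n**2
o = -1624/9 (o = -1/9*1624 = -1624/9 ≈ -180.44)
T = -10570/9 (T = -2 + (-1624/9 - 31*(1 + 31)) = -2 + (-1624/9 - 31*32) = -2 + (-1624/9 - 1*992) = -2 + (-1624/9 - 992) = -2 - 10552/9 = -10570/9 ≈ -1174.4)
(625 - 1040) + T = (625 - 1040) - 10570/9 = -415 - 10570/9 = -14305/9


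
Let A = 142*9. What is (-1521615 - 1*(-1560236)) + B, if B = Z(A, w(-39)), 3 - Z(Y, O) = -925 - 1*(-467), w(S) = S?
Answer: 39082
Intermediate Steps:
A = 1278
Z(Y, O) = 461 (Z(Y, O) = 3 - (-925 - 1*(-467)) = 3 - (-925 + 467) = 3 - 1*(-458) = 3 + 458 = 461)
B = 461
(-1521615 - 1*(-1560236)) + B = (-1521615 - 1*(-1560236)) + 461 = (-1521615 + 1560236) + 461 = 38621 + 461 = 39082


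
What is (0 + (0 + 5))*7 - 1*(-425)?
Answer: 460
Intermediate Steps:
(0 + (0 + 5))*7 - 1*(-425) = (0 + 5)*7 + 425 = 5*7 + 425 = 35 + 425 = 460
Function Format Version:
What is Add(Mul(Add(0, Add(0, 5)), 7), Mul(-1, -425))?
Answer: 460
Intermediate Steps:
Add(Mul(Add(0, Add(0, 5)), 7), Mul(-1, -425)) = Add(Mul(Add(0, 5), 7), 425) = Add(Mul(5, 7), 425) = Add(35, 425) = 460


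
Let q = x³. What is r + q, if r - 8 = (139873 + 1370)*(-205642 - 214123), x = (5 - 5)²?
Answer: -59288867887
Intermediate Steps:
x = 0 (x = 0² = 0)
r = -59288867887 (r = 8 + (139873 + 1370)*(-205642 - 214123) = 8 + 141243*(-419765) = 8 - 59288867895 = -59288867887)
q = 0 (q = 0³ = 0)
r + q = -59288867887 + 0 = -59288867887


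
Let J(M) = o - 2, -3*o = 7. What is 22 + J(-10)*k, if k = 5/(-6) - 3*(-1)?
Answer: 227/18 ≈ 12.611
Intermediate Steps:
o = -7/3 (o = -⅓*7 = -7/3 ≈ -2.3333)
J(M) = -13/3 (J(M) = -7/3 - 2 = -13/3)
k = 13/6 (k = 5*(-⅙) + 3 = -⅚ + 3 = 13/6 ≈ 2.1667)
22 + J(-10)*k = 22 - 13/3*13/6 = 22 - 169/18 = 227/18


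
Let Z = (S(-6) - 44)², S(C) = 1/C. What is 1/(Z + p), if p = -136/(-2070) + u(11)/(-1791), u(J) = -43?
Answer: 823860/1607173033 ≈ 0.00051261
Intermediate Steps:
S(C) = 1/C
Z = 70225/36 (Z = (1/(-6) - 44)² = (-⅙ - 44)² = (-265/6)² = 70225/36 ≈ 1950.7)
p = 2053/22885 (p = -136/(-2070) - 43/(-1791) = -136*(-1/2070) - 43*(-1/1791) = 68/1035 + 43/1791 = 2053/22885 ≈ 0.089709)
1/(Z + p) = 1/(70225/36 + 2053/22885) = 1/(1607173033/823860) = 823860/1607173033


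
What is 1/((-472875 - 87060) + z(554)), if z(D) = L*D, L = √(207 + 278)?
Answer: -111987/62675669993 - 554*√485/313378349965 ≈ -1.8257e-6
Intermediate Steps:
L = √485 ≈ 22.023
z(D) = D*√485 (z(D) = √485*D = D*√485)
1/((-472875 - 87060) + z(554)) = 1/((-472875 - 87060) + 554*√485) = 1/(-559935 + 554*√485)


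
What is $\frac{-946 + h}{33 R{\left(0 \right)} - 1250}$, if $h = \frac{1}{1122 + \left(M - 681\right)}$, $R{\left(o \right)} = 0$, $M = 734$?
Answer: $\frac{1111549}{1468750} \approx 0.7568$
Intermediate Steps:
$h = \frac{1}{1175}$ ($h = \frac{1}{1122 + \left(734 - 681\right)} = \frac{1}{1122 + 53} = \frac{1}{1175} \approx 0.00085106$)
$\frac{-946 + h}{33 R{\left(0 \right)} - 1250} = \frac{-946 + \frac{1}{1175}}{33 \cdot 0 - 1250} = - \frac{1111549}{1175 \left(0 - 1250\right)} = - \frac{1111549}{1175 \left(-1250\right)} = \left(- \frac{1111549}{1175}\right) \left(- \frac{1}{1250}\right) = \frac{1111549}{1468750}$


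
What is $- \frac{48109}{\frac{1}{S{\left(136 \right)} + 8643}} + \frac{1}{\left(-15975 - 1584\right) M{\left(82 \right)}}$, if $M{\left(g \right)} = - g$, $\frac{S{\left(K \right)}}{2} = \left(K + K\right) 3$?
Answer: $- \frac{711740684164049}{1439838} \approx -4.9432 \cdot 10^{8}$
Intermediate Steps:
$S{\left(K \right)} = 12 K$ ($S{\left(K \right)} = 2 \left(K + K\right) 3 = 2 \cdot 2 K 3 = 2 \cdot 6 K = 12 K$)
$- \frac{48109}{\frac{1}{S{\left(136 \right)} + 8643}} + \frac{1}{\left(-15975 - 1584\right) M{\left(82 \right)}} = - \frac{48109}{\frac{1}{12 \cdot 136 + 8643}} + \frac{1}{\left(-15975 - 1584\right) \left(\left(-1\right) 82\right)} = - \frac{48109}{\frac{1}{1632 + 8643}} + \frac{1}{\left(-17559\right) \left(-82\right)} = - \frac{48109}{\frac{1}{10275}} - - \frac{1}{1439838} = - 48109 \frac{1}{\frac{1}{10275}} + \frac{1}{1439838} = \left(-48109\right) 10275 + \frac{1}{1439838} = -494319975 + \frac{1}{1439838} = - \frac{711740684164049}{1439838}$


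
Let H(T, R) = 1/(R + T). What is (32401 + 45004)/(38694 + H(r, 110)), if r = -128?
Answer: 1393290/696491 ≈ 2.0004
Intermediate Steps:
(32401 + 45004)/(38694 + H(r, 110)) = (32401 + 45004)/(38694 + 1/(110 - 128)) = 77405/(38694 + 1/(-18)) = 77405/(38694 - 1/18) = 77405/(696491/18) = 77405*(18/696491) = 1393290/696491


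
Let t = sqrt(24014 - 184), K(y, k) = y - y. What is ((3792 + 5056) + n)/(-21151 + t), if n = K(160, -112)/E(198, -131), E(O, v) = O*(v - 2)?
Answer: -26734864/63905853 - 1264*sqrt(23830)/63905853 ≈ -0.42140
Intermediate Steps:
E(O, v) = O*(-2 + v)
K(y, k) = 0
n = 0 (n = 0/((198*(-2 - 131))) = 0/((198*(-133))) = 0/(-26334) = 0*(-1/26334) = 0)
t = sqrt(23830) ≈ 154.37
((3792 + 5056) + n)/(-21151 + t) = ((3792 + 5056) + 0)/(-21151 + sqrt(23830)) = (8848 + 0)/(-21151 + sqrt(23830)) = 8848/(-21151 + sqrt(23830))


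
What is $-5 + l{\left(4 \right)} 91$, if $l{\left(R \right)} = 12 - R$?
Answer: $723$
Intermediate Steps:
$-5 + l{\left(4 \right)} 91 = -5 + \left(12 - 4\right) 91 = -5 + 8 \cdot 91 = -5 + 728 = 723$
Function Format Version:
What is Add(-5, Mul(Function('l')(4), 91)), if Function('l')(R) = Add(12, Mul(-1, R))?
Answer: 723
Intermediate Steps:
Add(-5, Mul(Function('l')(4), 91)) = Add(-5, Mul(Add(12, Mul(-1, 4)), 91)) = Add(-5, Mul(Add(12, -4), 91)) = Add(-5, Mul(8, 91)) = Add(-5, 728) = 723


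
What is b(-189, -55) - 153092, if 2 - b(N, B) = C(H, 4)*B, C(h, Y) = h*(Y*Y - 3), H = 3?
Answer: -150945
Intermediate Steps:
C(h, Y) = h*(-3 + Y²) (C(h, Y) = h*(Y² - 3) = h*(-3 + Y²))
b(N, B) = 2 - 39*B (b(N, B) = 2 - 3*(-3 + 4²)*B = 2 - 3*(-3 + 16)*B = 2 - 3*13*B = 2 - 39*B)
b(-189, -55) - 153092 = (2 - 39*(-55)) - 153092 = (2 + 2145) - 153092 = 2147 - 153092 = -150945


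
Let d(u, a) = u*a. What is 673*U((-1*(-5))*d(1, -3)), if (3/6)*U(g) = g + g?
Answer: -40380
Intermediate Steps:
d(u, a) = a*u
U(g) = 4*g (U(g) = 2*(g + g) = 2*(2*g) = 4*g)
673*U((-1*(-5))*d(1, -3)) = 673*(4*((-1*(-5))*(-3*1))) = 673*(4*(5*(-3))) = 673*(4*(-15)) = 673*(-60) = -40380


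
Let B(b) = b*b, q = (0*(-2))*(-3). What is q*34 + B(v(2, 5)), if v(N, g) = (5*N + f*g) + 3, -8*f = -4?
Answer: 961/4 ≈ 240.25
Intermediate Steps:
f = ½ (f = -⅛*(-4) = ½ ≈ 0.50000)
v(N, g) = 3 + g/2 + 5*N (v(N, g) = (5*N + g/2) + 3 = (g/2 + 5*N) + 3 = 3 + g/2 + 5*N)
q = 0 (q = 0*(-3) = 0)
B(b) = b²
q*34 + B(v(2, 5)) = 0*34 + (3 + (½)*5 + 5*2)² = 0 + (3 + 5/2 + 10)² = 0 + (31/2)² = 0 + 961/4 = 961/4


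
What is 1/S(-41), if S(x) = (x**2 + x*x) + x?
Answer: 1/3321 ≈ 0.00030111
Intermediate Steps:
S(x) = x + 2*x**2 (S(x) = (x**2 + x**2) + x = 2*x**2 + x = x + 2*x**2)
1/S(-41) = 1/(-41*(1 + 2*(-41))) = 1/(-41*(1 - 82)) = 1/(-41*(-81)) = 1/3321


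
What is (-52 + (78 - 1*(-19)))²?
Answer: 2025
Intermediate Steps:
(-52 + (78 - 1*(-19)))² = (-52 + (78 + 19))² = (-52 + 97)² = 45² = 2025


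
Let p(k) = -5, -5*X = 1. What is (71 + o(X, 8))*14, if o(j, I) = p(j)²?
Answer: 1344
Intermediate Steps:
X = -⅕ (X = -⅕*1 = -⅕ ≈ -0.20000)
o(j, I) = 25 (o(j, I) = (-5)² = 25)
(71 + o(X, 8))*14 = (71 + 25)*14 = 96*14 = 1344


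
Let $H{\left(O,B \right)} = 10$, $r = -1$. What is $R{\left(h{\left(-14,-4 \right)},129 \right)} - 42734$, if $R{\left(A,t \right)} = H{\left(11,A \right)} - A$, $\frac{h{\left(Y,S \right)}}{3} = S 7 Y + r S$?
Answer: $-43912$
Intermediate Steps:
$h{\left(Y,S \right)} = - 3 S + 21 S Y$ ($h{\left(Y,S \right)} = 3 \left(S 7 Y - S\right) = 3 \left(7 S Y - S\right) = 3 \left(- S + 7 S Y\right) = - 3 S + 21 S Y$)
$R{\left(A,t \right)} = 10 - A$
$R{\left(h{\left(-14,-4 \right)},129 \right)} - 42734 = \left(10 - 3 \left(-4\right) \left(-1 + 7 \left(-14\right)\right)\right) - 42734 = \left(10 - 3 \left(-4\right) \left(-1 - 98\right)\right) - 42734 = \left(10 - 3 \left(-4\right) \left(-99\right)\right) - 42734 = \left(10 - 1188\right) - 42734 = -1178 - 42734 = -43912$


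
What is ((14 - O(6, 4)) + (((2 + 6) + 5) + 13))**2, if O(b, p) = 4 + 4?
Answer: 1024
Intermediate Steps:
O(b, p) = 8
((14 - O(6, 4)) + (((2 + 6) + 5) + 13))**2 = ((14 - 1*8) + (((2 + 6) + 5) + 13))**2 = ((14 - 8) + ((8 + 5) + 13))**2 = (6 + (13 + 13))**2 = (6 + 26)**2 = 32**2 = 1024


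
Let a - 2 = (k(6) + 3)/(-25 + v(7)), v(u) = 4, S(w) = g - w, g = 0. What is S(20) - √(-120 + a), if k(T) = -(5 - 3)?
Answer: -20 - I*√52059/21 ≈ -20.0 - 10.865*I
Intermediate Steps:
k(T) = -2 (k(T) = -1*2 = -2)
S(w) = -w (S(w) = 0 - w = -w)
a = 41/21 (a = 2 + (-2 + 3)/(-25 + 4) = 2 + 1/(-21) = 2 + 1*(-1/21) = 2 - 1/21 = 41/21 ≈ 1.9524)
S(20) - √(-120 + a) = -1*20 - √(-120 + 41/21) = -20 - √(-2479/21) = -20 - I*√52059/21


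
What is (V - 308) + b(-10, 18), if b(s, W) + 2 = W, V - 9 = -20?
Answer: -303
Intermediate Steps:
V = -11 (V = 9 - 20 = -11)
b(s, W) = -2 + W
(V - 308) + b(-10, 18) = (-11 - 308) + (-2 + 18) = -319 + 16 = -303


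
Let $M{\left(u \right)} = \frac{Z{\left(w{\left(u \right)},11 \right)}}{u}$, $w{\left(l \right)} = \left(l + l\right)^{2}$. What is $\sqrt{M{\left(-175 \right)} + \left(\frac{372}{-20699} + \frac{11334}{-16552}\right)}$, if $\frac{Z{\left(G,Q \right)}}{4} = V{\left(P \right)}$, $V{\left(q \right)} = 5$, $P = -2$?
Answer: $\frac{i \sqrt{149846424044091215}}{428262310} \approx 0.90388 i$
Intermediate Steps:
$w{\left(l \right)} = 4 l^{2}$ ($w{\left(l \right)} = \left(2 l\right)^{2} = 4 l^{2}$)
$Z{\left(G,Q \right)} = 20$ ($Z{\left(G,Q \right)} = 4 \cdot 5 = 20$)
$M{\left(u \right)} = \frac{20}{u}$
$\sqrt{M{\left(-175 \right)} + \left(\frac{372}{-20699} + \frac{11334}{-16552}\right)} = \sqrt{\frac{20}{-175} + \left(\frac{372}{-20699} + \frac{11334}{-16552}\right)} = \sqrt{20 \left(- \frac{1}{175}\right) + \left(372 \left(- \frac{1}{20699}\right) + 11334 \left(- \frac{1}{16552}\right)\right)} = \sqrt{- \frac{4}{35} - \frac{120379905}{171304924}} = \sqrt{- \frac{699788053}{856524620}} = \frac{i \sqrt{149846424044091215}}{428262310}$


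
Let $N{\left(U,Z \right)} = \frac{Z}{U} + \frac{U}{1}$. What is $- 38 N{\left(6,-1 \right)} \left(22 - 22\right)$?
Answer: $0$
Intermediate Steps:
$N{\left(U,Z \right)} = U + \frac{Z}{U}$ ($N{\left(U,Z \right)} = \frac{Z}{U} + U 1 = \frac{Z}{U} + U = U + \frac{Z}{U}$)
$- 38 N{\left(6,-1 \right)} \left(22 - 22\right) = - 38 \left(6 - \frac{1}{6}\right) \left(22 - 22\right) = - 38 \left(6 - \frac{1}{6}\right) 0 = \left(-38\right) \frac{35}{6} \cdot 0 = \left(- \frac{665}{3}\right) 0 = 0$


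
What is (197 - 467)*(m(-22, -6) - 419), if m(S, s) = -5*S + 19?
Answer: 78300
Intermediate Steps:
m(S, s) = 19 - 5*S
(197 - 467)*(m(-22, -6) - 419) = (197 - 467)*((19 - 5*(-22)) - 419) = -270*((19 + 110) - 419) = -270*(129 - 419) = -270*(-290) = 78300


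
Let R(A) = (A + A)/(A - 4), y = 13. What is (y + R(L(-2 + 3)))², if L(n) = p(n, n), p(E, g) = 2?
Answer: 121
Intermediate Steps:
L(n) = 2
R(A) = 2*A/(-4 + A) (R(A) = (2*A)/(-4 + A) = 2*A/(-4 + A))
(y + R(L(-2 + 3)))² = (13 + 2*2/(-4 + 2))² = (13 + 2*2/(-2))² = (13 + 2*2*(-½))² = (13 - 2)² = 11² = 121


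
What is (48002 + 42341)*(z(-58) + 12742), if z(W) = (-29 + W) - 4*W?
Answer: 1164250241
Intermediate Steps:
z(W) = -29 - 3*W
(48002 + 42341)*(z(-58) + 12742) = (48002 + 42341)*((-29 - 3*(-58)) + 12742) = 90343*((-29 + 174) + 12742) = 90343*(145 + 12742) = 90343*12887 = 1164250241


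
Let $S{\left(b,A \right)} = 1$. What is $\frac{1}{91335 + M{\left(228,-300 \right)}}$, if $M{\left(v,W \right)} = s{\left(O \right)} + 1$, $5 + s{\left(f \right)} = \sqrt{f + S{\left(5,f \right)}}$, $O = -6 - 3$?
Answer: $\frac{91331}{8341351569} - \frac{2 i \sqrt{2}}{8341351569} \approx 1.0949 \cdot 10^{-5} - 3.3909 \cdot 10^{-10} i$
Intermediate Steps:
$O = -9$ ($O = -6 - 3 = -9$)
$s{\left(f \right)} = -5 + \sqrt{1 + f}$ ($s{\left(f \right)} = -5 + \sqrt{f + 1} = -5 + \sqrt{1 + f}$)
$M{\left(v,W \right)} = -4 + 2 i \sqrt{2}$ ($M{\left(v,W \right)} = \left(-5 + \sqrt{1 - 9}\right) + 1 = \left(-5 + \sqrt{-8}\right) + 1 = \left(-5 + 2 i \sqrt{2}\right) + 1 = -4 + 2 i \sqrt{2}$)
$\frac{1}{91335 + M{\left(228,-300 \right)}} = \frac{1}{91335 - \left(4 - 2 i \sqrt{2}\right)} = \frac{1}{91331 + 2 i \sqrt{2}}$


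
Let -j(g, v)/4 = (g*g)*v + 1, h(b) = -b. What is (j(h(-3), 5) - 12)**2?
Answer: 38416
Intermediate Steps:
j(g, v) = -4 - 4*v*g**2 (j(g, v) = -4*((g*g)*v + 1) = -4*(g**2*v + 1) = -4*(v*g**2 + 1) = -4*(1 + v*g**2) = -4 - 4*v*g**2)
(j(h(-3), 5) - 12)**2 = ((-4 - 4*5*(-1*(-3))**2) - 12)**2 = ((-4 - 4*5*3**2) - 12)**2 = ((-4 - 4*5*9) - 12)**2 = ((-4 - 180) - 12)**2 = (-184 - 12)**2 = (-196)**2 = 38416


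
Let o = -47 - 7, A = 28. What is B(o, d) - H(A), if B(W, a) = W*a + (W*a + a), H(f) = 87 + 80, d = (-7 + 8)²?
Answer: -274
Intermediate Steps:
d = 1 (d = 1² = 1)
H(f) = 167
o = -54
B(W, a) = a + 2*W*a (B(W, a) = W*a + (a + W*a) = a + 2*W*a)
B(o, d) - H(A) = 1*(1 + 2*(-54)) - 1*167 = 1*(1 - 108) - 167 = 1*(-107) - 167 = -107 - 167 = -274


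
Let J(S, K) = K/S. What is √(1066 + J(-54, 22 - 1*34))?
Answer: 2*√2399/3 ≈ 32.653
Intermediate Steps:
√(1066 + J(-54, 22 - 1*34)) = √(1066 + (22 - 1*34)/(-54)) = √(1066 + (22 - 34)*(-1/54)) = √(1066 - 12*(-1/54)) = √(1066 + 2/9) = √(9596/9) = 2*√2399/3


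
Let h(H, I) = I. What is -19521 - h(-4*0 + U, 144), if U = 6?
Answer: -19665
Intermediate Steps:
-19521 - h(-4*0 + U, 144) = -19521 - 1*144 = -19521 - 144 = -19665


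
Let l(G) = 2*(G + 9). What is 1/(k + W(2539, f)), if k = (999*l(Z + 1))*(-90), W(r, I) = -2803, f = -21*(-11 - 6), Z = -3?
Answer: -1/1261543 ≈ -7.9268e-7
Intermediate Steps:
f = 357 (f = -21*(-17) = 357)
l(G) = 18 + 2*G (l(G) = 2*(9 + G) = 18 + 2*G)
k = -1258740 (k = (999*(18 + 2*(-3 + 1)))*(-90) = (999*(18 + 2*(-2)))*(-90) = (999*(18 - 4))*(-90) = (999*14)*(-90) = 13986*(-90) = -1258740)
1/(k + W(2539, f)) = 1/(-1258740 - 2803) = 1/(-1261543) = -1/1261543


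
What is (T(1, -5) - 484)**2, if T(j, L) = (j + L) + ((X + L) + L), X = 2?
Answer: 246016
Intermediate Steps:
T(j, L) = 2 + j + 3*L (T(j, L) = (j + L) + ((2 + L) + L) = (L + j) + (2 + 2*L) = 2 + j + 3*L)
(T(1, -5) - 484)**2 = ((2 + 1 + 3*(-5)) - 484)**2 = ((2 + 1 - 15) - 484)**2 = (-12 - 484)**2 = (-496)**2 = 246016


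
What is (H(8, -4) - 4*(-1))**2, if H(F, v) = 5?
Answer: 81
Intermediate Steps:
(H(8, -4) - 4*(-1))**2 = (5 - 4*(-1))**2 = (5 + 4)**2 = 9**2 = 81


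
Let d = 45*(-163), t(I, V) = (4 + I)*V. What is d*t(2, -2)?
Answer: 88020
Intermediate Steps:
t(I, V) = V*(4 + I)
d = -7335
d*t(2, -2) = -(-14670)*(4 + 2) = -(-14670)*6 = -7335*(-12) = 88020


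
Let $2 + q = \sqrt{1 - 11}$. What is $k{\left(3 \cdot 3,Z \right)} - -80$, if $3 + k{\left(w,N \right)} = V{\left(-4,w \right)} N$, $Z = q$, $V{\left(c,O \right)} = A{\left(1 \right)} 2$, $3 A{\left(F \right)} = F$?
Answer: $\frac{227}{3} + \frac{2 i \sqrt{10}}{3} \approx 75.667 + 2.1082 i$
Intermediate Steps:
$A{\left(F \right)} = \frac{F}{3}$
$q = -2 + i \sqrt{10}$ ($q = -2 + \sqrt{1 - 11} = -2 + \sqrt{-10} = -2 + i \sqrt{10} \approx -2.0 + 3.1623 i$)
$V{\left(c,O \right)} = \frac{2}{3}$ ($V{\left(c,O \right)} = \frac{1}{3} \cdot 1 \cdot 2 = \frac{1}{3} \cdot 2 = \frac{2}{3}$)
$Z = -2 + i \sqrt{10} \approx -2.0 + 3.1623 i$
$k{\left(w,N \right)} = -3 + \frac{2 N}{3}$
$k{\left(3 \cdot 3,Z \right)} - -80 = \left(-3 + \frac{2 \left(-2 + i \sqrt{10}\right)}{3}\right) - -80 = \left(-3 - \left(\frac{4}{3} - \frac{2 i \sqrt{10}}{3}\right)\right) + 80 = \left(- \frac{13}{3} + \frac{2 i \sqrt{10}}{3}\right) + 80 = \frac{227}{3} + \frac{2 i \sqrt{10}}{3}$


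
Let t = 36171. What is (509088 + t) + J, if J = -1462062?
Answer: -916803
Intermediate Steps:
(509088 + t) + J = (509088 + 36171) - 1462062 = 545259 - 1462062 = -916803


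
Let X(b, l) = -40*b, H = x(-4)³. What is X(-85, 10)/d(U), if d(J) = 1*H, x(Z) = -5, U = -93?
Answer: -136/5 ≈ -27.200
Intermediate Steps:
H = -125 (H = (-5)³ = -125)
d(J) = -125 (d(J) = 1*(-125) = -125)
X(-85, 10)/d(U) = -40*(-85)/(-125) = 3400*(-1/125) = -136/5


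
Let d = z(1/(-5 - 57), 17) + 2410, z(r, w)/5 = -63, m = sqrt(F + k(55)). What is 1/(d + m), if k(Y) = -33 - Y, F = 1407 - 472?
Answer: 2095/4388178 - 11*sqrt(7)/4388178 ≈ 0.00047079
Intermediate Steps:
F = 935
m = 11*sqrt(7) (m = sqrt(935 + (-33 - 1*55)) = sqrt(935 + (-33 - 55)) = sqrt(935 - 88) = sqrt(847) = 11*sqrt(7) ≈ 29.103)
z(r, w) = -315 (z(r, w) = 5*(-63) = -315)
d = 2095 (d = -315 + 2410 = 2095)
1/(d + m) = 1/(2095 + 11*sqrt(7))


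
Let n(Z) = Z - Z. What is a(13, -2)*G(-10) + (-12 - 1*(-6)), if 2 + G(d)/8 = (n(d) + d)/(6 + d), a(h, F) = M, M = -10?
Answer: -46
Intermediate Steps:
n(Z) = 0
a(h, F) = -10
G(d) = -16 + 8*d/(6 + d) (G(d) = -16 + 8*((0 + d)/(6 + d)) = -16 + 8*(d/(6 + d)) = -16 + 8*d/(6 + d))
a(13, -2)*G(-10) + (-12 - 1*(-6)) = -80*(-12 - 1*(-10))/(6 - 10) + (-12 - 1*(-6)) = -80*(-12 + 10)/(-4) + (-12 + 6) = -80*(-1)*(-2)/4 - 6 = -10*4 - 6 = -40 - 6 = -46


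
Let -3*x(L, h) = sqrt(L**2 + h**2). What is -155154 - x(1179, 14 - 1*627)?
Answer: -155154 + sqrt(1765810)/3 ≈ -1.5471e+5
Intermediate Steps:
x(L, h) = -sqrt(L**2 + h**2)/3
-155154 - x(1179, 14 - 1*627) = -155154 - (-1)*sqrt(1179**2 + (14 - 1*627)**2)/3 = -155154 - (-1)*sqrt(1390041 + (14 - 627)**2)/3 = -155154 - (-1)*sqrt(1390041 + (-613)**2)/3 = -155154 - (-1)*sqrt(1390041 + 375769)/3 = -155154 - (-1)*sqrt(1765810)/3 = -155154 + sqrt(1765810)/3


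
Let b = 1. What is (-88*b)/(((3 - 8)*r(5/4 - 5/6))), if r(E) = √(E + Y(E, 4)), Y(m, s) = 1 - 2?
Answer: -176*I*√21/35 ≈ -23.044*I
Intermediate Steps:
Y(m, s) = -1
r(E) = √(-1 + E) (r(E) = √(E - 1) = √(-1 + E))
(-88*b)/(((3 - 8)*r(5/4 - 5/6))) = (-88*1)/(((3 - 8)*√(-1 + (5/4 - 5/6)))) = -88*(-1/(5*√(-1 + (5*(¼) - 5*⅙)))) = -88*(-1/(5*√(-1 + (5/4 - ⅚)))) = -88*(-1/(5*√(-1 + 5/12))) = -88*2*I*√21/35 = -176*I*√21/35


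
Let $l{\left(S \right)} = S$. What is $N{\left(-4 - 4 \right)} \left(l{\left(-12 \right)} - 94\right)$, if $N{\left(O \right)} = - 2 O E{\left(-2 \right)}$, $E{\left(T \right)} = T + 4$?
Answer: $-3392$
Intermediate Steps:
$E{\left(T \right)} = 4 + T$
$N{\left(O \right)} = - 4 O$ ($N{\left(O \right)} = - 2 O \left(4 - 2\right) = - 2 O 2 = - 4 O$)
$N{\left(-4 - 4 \right)} \left(l{\left(-12 \right)} - 94\right) = - 4 \left(-4 - 4\right) \left(-12 - 94\right) = - 4 \left(-4 - 4\right) \left(-106\right) = \left(-4\right) \left(-8\right) \left(-106\right) = 32 \left(-106\right) = -3392$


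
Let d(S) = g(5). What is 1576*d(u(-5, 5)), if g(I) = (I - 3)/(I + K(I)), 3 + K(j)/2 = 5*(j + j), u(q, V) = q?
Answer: 3152/99 ≈ 31.838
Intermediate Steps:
K(j) = -6 + 20*j (K(j) = -6 + 2*(5*(j + j)) = -6 + 2*(5*(2*j)) = -6 + 2*(10*j) = -6 + 20*j)
g(I) = (-3 + I)/(-6 + 21*I) (g(I) = (I - 3)/(I + (-6 + 20*I)) = (-3 + I)/(-6 + 21*I))
d(S) = 2/99 (d(S) = (-3 + 5)/(3*(-2 + 7*5)) = (⅓)*2/(-2 + 35) = (⅓)*2/33 = (⅓)*(1/33)*2 = 2/99)
1576*d(u(-5, 5)) = 1576*(2/99) = 3152/99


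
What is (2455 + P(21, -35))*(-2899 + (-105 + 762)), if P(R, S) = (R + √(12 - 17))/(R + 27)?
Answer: -44040727/8 - 1121*I*√5/24 ≈ -5.5051e+6 - 104.44*I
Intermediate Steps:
P(R, S) = (R + I*√5)/(27 + R) (P(R, S) = (R + √(-5))/(27 + R) = (R + I*√5)/(27 + R))
(2455 + P(21, -35))*(-2899 + (-105 + 762)) = (2455 + (21 + I*√5)/(27 + 21))*(-2899 + (-105 + 762)) = (2455 + (21 + I*√5)/48)*(-2899 + 657) = (2455 + (21 + I*√5)/48)*(-2242) = (2455 + (7/16 + I*√5/48))*(-2242) = (39287/16 + I*√5/48)*(-2242) = -44040727/8 - 1121*I*√5/24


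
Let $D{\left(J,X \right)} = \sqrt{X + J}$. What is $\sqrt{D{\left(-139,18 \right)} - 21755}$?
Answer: $\sqrt{-21755 + 11 i} \approx 0.0373 + 147.5 i$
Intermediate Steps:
$D{\left(J,X \right)} = \sqrt{J + X}$
$\sqrt{D{\left(-139,18 \right)} - 21755} = \sqrt{\sqrt{-139 + 18} - 21755} = \sqrt{\sqrt{-121} - 21755} = \sqrt{11 i - 21755} = \sqrt{-21755 + 11 i}$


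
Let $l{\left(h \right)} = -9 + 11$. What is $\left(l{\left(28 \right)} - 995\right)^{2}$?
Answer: $986049$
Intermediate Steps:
$l{\left(h \right)} = 2$
$\left(l{\left(28 \right)} - 995\right)^{2} = \left(2 - 995\right)^{2} = \left(-993\right)^{2} = 986049$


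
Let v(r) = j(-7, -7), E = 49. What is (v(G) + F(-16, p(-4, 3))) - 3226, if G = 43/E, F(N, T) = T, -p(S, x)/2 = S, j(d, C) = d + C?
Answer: -3232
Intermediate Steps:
j(d, C) = C + d
p(S, x) = -2*S
G = 43/49 ≈ 0.87755
v(r) = -14 (v(r) = -7 - 7 = -14)
(v(G) + F(-16, p(-4, 3))) - 3226 = (-14 - 2*(-4)) - 3226 = (-14 + 8) - 3226 = -6 - 3226 = -3232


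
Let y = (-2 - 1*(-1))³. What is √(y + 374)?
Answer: √373 ≈ 19.313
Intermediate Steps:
y = -1 (y = (-2 + 1)³ = (-1)³ = -1)
√(y + 374) = √(-1 + 374) = √373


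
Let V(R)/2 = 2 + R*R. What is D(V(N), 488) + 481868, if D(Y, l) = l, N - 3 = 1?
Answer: 482356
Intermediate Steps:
N = 4 (N = 3 + 1 = 4)
V(R) = 4 + 2*R² (V(R) = 2*(2 + R*R) = 2*(2 + R²) = 4 + 2*R²)
D(V(N), 488) + 481868 = 488 + 481868 = 482356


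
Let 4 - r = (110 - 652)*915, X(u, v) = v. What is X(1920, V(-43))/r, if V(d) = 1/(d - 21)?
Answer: -1/31739776 ≈ -3.1506e-8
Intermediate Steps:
V(d) = 1/(-21 + d)
r = 495934 (r = 4 - (110 - 652)*915 = 4 - (-542)*915 = 4 - 1*(-495930) = 4 + 495930 = 495934)
X(1920, V(-43))/r = 1/(-21 - 43*495934) = (1/495934)/(-64) = -1/64*1/495934 = -1/31739776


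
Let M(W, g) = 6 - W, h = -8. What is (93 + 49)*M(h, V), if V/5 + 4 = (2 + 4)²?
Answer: 1988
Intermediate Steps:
V = 160 (V = -20 + 5*(2 + 4)² = -20 + 5*6² = -20 + 5*36 = -20 + 180 = 160)
(93 + 49)*M(h, V) = (93 + 49)*(6 - 1*(-8)) = 142*(6 + 8) = 142*14 = 1988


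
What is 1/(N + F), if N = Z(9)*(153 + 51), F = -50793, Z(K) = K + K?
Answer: -1/47121 ≈ -2.1222e-5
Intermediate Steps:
Z(K) = 2*K
N = 3672 (N = (2*9)*(153 + 51) = 18*204 = 3672)
1/(N + F) = 1/(3672 - 50793) = 1/(-47121) = -1/47121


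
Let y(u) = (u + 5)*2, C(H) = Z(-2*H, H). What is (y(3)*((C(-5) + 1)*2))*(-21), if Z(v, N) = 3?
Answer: -2688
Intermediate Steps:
C(H) = 3
y(u) = 10 + 2*u (y(u) = (5 + u)*2 = 10 + 2*u)
(y(3)*((C(-5) + 1)*2))*(-21) = ((10 + 2*3)*((3 + 1)*2))*(-21) = ((10 + 6)*(4*2))*(-21) = (16*8)*(-21) = 128*(-21) = -2688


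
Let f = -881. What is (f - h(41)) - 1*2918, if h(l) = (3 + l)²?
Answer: -5735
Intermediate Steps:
(f - h(41)) - 1*2918 = (-881 - (3 + 41)²) - 1*2918 = (-881 - 1*44²) - 2918 = (-881 - 1*1936) - 2918 = (-881 - 1936) - 2918 = -2817 - 2918 = -5735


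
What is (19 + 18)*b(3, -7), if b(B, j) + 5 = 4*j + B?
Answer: -1110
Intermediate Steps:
b(B, j) = -5 + B + 4*j (b(B, j) = -5 + (4*j + B) = -5 + (B + 4*j) = -5 + B + 4*j)
(19 + 18)*b(3, -7) = (19 + 18)*(-5 + 3 + 4*(-7)) = 37*(-5 + 3 - 28) = 37*(-30) = -1110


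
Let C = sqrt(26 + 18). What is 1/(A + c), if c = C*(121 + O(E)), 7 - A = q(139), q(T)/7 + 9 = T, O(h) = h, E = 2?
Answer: -301/49911 - 82*sqrt(11)/49911 ≈ -0.011480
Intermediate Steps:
C = 2*sqrt(11) (C = sqrt(44) = 2*sqrt(11) ≈ 6.6332)
q(T) = -63 + 7*T
A = -903 (A = 7 - (-63 + 7*139) = 7 - (-63 + 973) = 7 - 1*910 = 7 - 910 = -903)
c = 246*sqrt(11) (c = (2*sqrt(11))*(121 + 2) = (2*sqrt(11))*123 = 246*sqrt(11) ≈ 815.89)
1/(A + c) = 1/(-903 + 246*sqrt(11))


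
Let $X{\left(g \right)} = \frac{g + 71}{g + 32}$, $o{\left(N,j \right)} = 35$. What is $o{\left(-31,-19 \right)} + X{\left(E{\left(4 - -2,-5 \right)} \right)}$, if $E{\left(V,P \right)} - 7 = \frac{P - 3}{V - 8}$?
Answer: $\frac{1587}{43} \approx 36.907$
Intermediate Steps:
$E{\left(V,P \right)} = 7 + \frac{-3 + P}{-8 + V}$ ($E{\left(V,P \right)} = 7 + \frac{P - 3}{V - 8} = 7 + \frac{-3 + P}{-8 + V}$)
$X{\left(g \right)} = \frac{71 + g}{32 + g}$
$o{\left(-31,-19 \right)} + X{\left(E{\left(4 - -2,-5 \right)} \right)} = 35 + \frac{71 + \frac{-59 - 5 + 7 \left(4 - -2\right)}{-8 + \left(4 - -2\right)}}{32 + \frac{-59 - 5 + 7 \left(4 - -2\right)}{-8 + \left(4 - -2\right)}} = 35 + \frac{71 + \frac{-59 - 5 + 7 \left(4 + 2\right)}{-8 + \left(4 + 2\right)}}{32 + \frac{-59 - 5 + 7 \left(4 + 2\right)}{-8 + \left(4 + 2\right)}} = 35 + \frac{71 + \frac{-59 - 5 + 7 \cdot 6}{-8 + 6}}{32 + \frac{-59 - 5 + 7 \cdot 6}{-8 + 6}} = 35 + \frac{71 + \frac{-59 - 5 + 42}{-2}}{32 + \frac{-59 - 5 + 42}{-2}} = 35 + \frac{71 - -11}{32 - -11} = 35 + \frac{71 + 11}{32 + 11} = 35 + \frac{1}{43} \cdot 82 = 35 + \frac{82}{43} = \frac{1587}{43}$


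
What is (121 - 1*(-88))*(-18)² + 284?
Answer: 68000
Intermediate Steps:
(121 - 1*(-88))*(-18)² + 284 = (121 + 88)*324 + 284 = 209*324 + 284 = 67716 + 284 = 68000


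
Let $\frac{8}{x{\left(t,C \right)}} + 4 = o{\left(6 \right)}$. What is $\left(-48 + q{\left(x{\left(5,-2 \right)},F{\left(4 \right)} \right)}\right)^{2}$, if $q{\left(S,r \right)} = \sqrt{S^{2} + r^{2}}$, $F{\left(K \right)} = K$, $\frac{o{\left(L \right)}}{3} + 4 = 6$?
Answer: $2336 - 384 \sqrt{2} \approx 1792.9$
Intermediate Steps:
$o{\left(L \right)} = 6$ ($o{\left(L \right)} = -12 + 3 \cdot 6 = -12 + 18 = 6$)
$x{\left(t,C \right)} = 4$ ($x{\left(t,C \right)} = \frac{8}{-4 + 6} = \frac{8}{2} = 8 \cdot \frac{1}{2} = 4$)
$\left(-48 + q{\left(x{\left(5,-2 \right)},F{\left(4 \right)} \right)}\right)^{2} = \left(-48 + \sqrt{4^{2} + 4^{2}}\right)^{2} = \left(-48 + \sqrt{16 + 16}\right)^{2} = \left(-48 + \sqrt{32}\right)^{2} = \left(-48 + 4 \sqrt{2}\right)^{2}$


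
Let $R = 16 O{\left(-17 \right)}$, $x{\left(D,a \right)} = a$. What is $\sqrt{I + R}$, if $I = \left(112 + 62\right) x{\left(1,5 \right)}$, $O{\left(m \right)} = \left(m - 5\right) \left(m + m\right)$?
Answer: $7 \sqrt{262} \approx 113.3$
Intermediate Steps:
$O{\left(m \right)} = 2 m \left(-5 + m\right)$ ($O{\left(m \right)} = \left(-5 + m\right) 2 m = 2 m \left(-5 + m\right)$)
$I = 870$ ($I = \left(112 + 62\right) 5 = 174 \cdot 5 = 870$)
$R = 11968$ ($R = 16 \cdot 2 \left(-17\right) \left(-5 - 17\right) = 16 \cdot 2 \left(-17\right) \left(-22\right) = 16 \cdot 748 = 11968$)
$\sqrt{I + R} = \sqrt{870 + 11968} = \sqrt{12838} = 7 \sqrt{262}$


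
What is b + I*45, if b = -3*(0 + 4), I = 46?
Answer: 2058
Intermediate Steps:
b = -12 (b = -3*4 = -12)
b + I*45 = -12 + 46*45 = -12 + 2070 = 2058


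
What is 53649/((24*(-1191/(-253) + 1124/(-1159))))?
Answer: 5243778441/8767976 ≈ 598.06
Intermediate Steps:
53649/((24*(-1191/(-253) + 1124/(-1159)))) = 53649/((24*(-1191*(-1/253) + 1124*(-1/1159)))) = 53649/((24*(1191/253 - 1124/1159))) = 53649/((24*(1095997/293227))) = 53649/(26303928/293227) = 53649*(293227/26303928) = 5243778441/8767976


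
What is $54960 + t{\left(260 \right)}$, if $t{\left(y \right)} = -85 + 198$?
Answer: $55073$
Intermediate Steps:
$t{\left(y \right)} = 113$
$54960 + t{\left(260 \right)} = 54960 + 113 = 55073$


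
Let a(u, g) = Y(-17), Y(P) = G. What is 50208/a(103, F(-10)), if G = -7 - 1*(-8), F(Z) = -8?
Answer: 50208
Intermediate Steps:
G = 1 (G = -7 + 8 = 1)
Y(P) = 1
a(u, g) = 1
50208/a(103, F(-10)) = 50208/1 = 50208*1 = 50208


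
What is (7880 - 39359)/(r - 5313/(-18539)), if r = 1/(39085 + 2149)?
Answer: -24063716289354/219094781 ≈ -1.0983e+5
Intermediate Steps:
r = 1/41234 ≈ 2.4252e-5
(7880 - 39359)/(r - 5313/(-18539)) = (7880 - 39359)/(1/41234 - 5313/(-18539)) = -31479/(1/41234 - 5313*(-1/18539)) = -31479/(1/41234 + 5313/18539) = -31479/219094781/764437126 = -31479*764437126/219094781 = -24063716289354/219094781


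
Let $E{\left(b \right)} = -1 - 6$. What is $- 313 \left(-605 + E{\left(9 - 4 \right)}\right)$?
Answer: $191556$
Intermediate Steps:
$E{\left(b \right)} = -7$ ($E{\left(b \right)} = -1 - 6 = -7$)
$- 313 \left(-605 + E{\left(9 - 4 \right)}\right) = - 313 \left(-605 - 7\right) = \left(-313\right) \left(-612\right) = 191556$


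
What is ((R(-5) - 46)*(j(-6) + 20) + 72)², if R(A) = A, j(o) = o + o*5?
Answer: 788544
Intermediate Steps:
j(o) = 6*o (j(o) = o + 5*o = 6*o)
((R(-5) - 46)*(j(-6) + 20) + 72)² = ((-5 - 46)*(6*(-6) + 20) + 72)² = (-51*(-36 + 20) + 72)² = (-51*(-16) + 72)² = (816 + 72)² = 888² = 788544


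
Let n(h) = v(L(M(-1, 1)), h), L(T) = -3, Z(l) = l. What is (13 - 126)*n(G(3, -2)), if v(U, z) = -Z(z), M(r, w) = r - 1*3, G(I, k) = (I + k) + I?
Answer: 452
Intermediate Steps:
G(I, k) = k + 2*I
M(r, w) = -3 + r (M(r, w) = r - 3 = -3 + r)
v(U, z) = -z
n(h) = -h
(13 - 126)*n(G(3, -2)) = (13 - 126)*(-(-2 + 2*3)) = -(-113)*(-2 + 6) = -(-113)*4 = -113*(-4) = 452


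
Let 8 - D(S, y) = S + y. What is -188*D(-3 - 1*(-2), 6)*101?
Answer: -56964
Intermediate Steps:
D(S, y) = 8 - S - y (D(S, y) = 8 - (S + y) = 8 + (-S - y) = 8 - S - y)
-188*D(-3 - 1*(-2), 6)*101 = -188*(8 - (-3 - 1*(-2)) - 1*6)*101 = -188*(8 - (-3 + 2) - 6)*101 = -188*(8 - 1*(-1) - 6)*101 = -188*(8 + 1 - 6)*101 = -188*3*101 = -564*101 = -56964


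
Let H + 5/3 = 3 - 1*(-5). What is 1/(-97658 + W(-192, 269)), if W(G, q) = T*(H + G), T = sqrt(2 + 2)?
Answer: -3/294088 ≈ -1.0201e-5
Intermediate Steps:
H = 19/3 (H = -5/3 + (3 - 1*(-5)) = -5/3 + (3 + 5) = -5/3 + 8 = 19/3 ≈ 6.3333)
T = 2 (T = sqrt(4) = 2)
W(G, q) = 38/3 + 2*G (W(G, q) = 2*(19/3 + G) = 38/3 + 2*G)
1/(-97658 + W(-192, 269)) = 1/(-97658 + (38/3 + 2*(-192))) = 1/(-97658 + (38/3 - 384)) = 1/(-97658 - 1114/3) = 1/(-294088/3) = -3/294088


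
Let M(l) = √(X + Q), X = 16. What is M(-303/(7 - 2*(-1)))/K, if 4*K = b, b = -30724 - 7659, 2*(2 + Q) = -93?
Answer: -2*I*√130/38383 ≈ -0.0005941*I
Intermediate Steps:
Q = -97/2 (Q = -2 + (½)*(-93) = -2 - 93/2 = -97/2 ≈ -48.500)
M(l) = I*√130/2 (M(l) = √(16 - 97/2) = √(-65/2) = I*√130/2)
b = -38383
K = -38383/4 (K = (¼)*(-38383) = -38383/4 ≈ -9595.8)
M(-303/(7 - 2*(-1)))/K = (I*√130/2)/(-38383/4) = (I*√130/2)*(-4/38383) = -2*I*√130/38383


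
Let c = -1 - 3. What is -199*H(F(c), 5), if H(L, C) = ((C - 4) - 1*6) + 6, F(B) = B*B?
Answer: -199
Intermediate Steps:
c = -4
F(B) = B²
H(L, C) = -4 + C (H(L, C) = ((-4 + C) - 6) + 6 = (-10 + C) + 6 = -4 + C)
-199*H(F(c), 5) = -199*(-4 + 5) = -199*1 = -199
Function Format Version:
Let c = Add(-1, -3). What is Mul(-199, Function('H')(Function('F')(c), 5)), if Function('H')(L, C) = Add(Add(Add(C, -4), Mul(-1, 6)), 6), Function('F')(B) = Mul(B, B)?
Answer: -199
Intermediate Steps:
c = -4
Function('F')(B) = Pow(B, 2)
Function('H')(L, C) = Add(-4, C) (Function('H')(L, C) = Add(Add(Add(-4, C), -6), 6) = Add(Add(-10, C), 6) = Add(-4, C))
Mul(-199, Function('H')(Function('F')(c), 5)) = Mul(-199, Add(-4, 5)) = Mul(-199, 1) = -199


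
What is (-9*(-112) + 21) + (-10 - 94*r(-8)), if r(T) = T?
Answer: 1771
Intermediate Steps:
(-9*(-112) + 21) + (-10 - 94*r(-8)) = (-9*(-112) + 21) + (-10 - 94*(-8)) = (1008 + 21) + (-10 + 752) = 1029 + 742 = 1771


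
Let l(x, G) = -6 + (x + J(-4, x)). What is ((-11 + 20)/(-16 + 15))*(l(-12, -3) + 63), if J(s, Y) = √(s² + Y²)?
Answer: -405 - 36*√10 ≈ -518.84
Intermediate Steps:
J(s, Y) = √(Y² + s²)
l(x, G) = -6 + x + √(16 + x²) (l(x, G) = -6 + (x + √(x² + (-4)²)) = -6 + (x + √(x² + 16)) = -6 + (x + √(16 + x²)) = -6 + x + √(16 + x²))
((-11 + 20)/(-16 + 15))*(l(-12, -3) + 63) = ((-11 + 20)/(-16 + 15))*((-6 - 12 + √(16 + (-12)²)) + 63) = (9/(-1))*((-6 - 12 + √(16 + 144)) + 63) = (9*(-1))*((-6 - 12 + √160) + 63) = -9*((-6 - 12 + 4*√10) + 63) = -9*((-18 + 4*√10) + 63) = -9*(45 + 4*√10) = -405 - 36*√10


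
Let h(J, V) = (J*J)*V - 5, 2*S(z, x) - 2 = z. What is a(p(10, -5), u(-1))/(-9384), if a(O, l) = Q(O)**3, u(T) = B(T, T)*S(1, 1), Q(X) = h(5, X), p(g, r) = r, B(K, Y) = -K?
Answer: 274625/1173 ≈ 234.12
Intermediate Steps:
S(z, x) = 1 + z/2
h(J, V) = -5 + V*J**2 (h(J, V) = J**2*V - 5 = V*J**2 - 5 = -5 + V*J**2)
Q(X) = -5 + 25*X (Q(X) = -5 + X*5**2 = -5 + X*25 = -5 + 25*X)
u(T) = -3*T/2 (u(T) = (-T)*(1 + (1/2)*1) = (-T)*(1 + 1/2) = -T*(3/2) = -3*T/2)
a(O, l) = (-5 + 25*O)**3
a(p(10, -5), u(-1))/(-9384) = (125*(-1 + 5*(-5))**3)/(-9384) = (125*(-1 - 25)**3)*(-1/9384) = (125*(-26)**3)*(-1/9384) = (125*(-17576))*(-1/9384) = -2197000*(-1/9384) = 274625/1173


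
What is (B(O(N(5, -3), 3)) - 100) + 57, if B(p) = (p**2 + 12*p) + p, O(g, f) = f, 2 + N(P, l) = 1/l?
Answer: 5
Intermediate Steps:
N(P, l) = -2 + 1/l
B(p) = p**2 + 13*p
(B(O(N(5, -3), 3)) - 100) + 57 = (3*(13 + 3) - 100) + 57 = (3*16 - 100) + 57 = (48 - 100) + 57 = -52 + 57 = 5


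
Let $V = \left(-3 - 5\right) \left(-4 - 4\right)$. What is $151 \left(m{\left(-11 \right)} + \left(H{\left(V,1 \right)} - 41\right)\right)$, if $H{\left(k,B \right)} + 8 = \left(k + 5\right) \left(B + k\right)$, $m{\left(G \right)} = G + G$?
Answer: $666514$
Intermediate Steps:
$V = 64$ ($V = \left(-8\right) \left(-8\right) = 64$)
$m{\left(G \right)} = 2 G$
$H{\left(k,B \right)} = -8 + \left(5 + k\right) \left(B + k\right)$ ($H{\left(k,B \right)} = -8 + \left(k + 5\right) \left(B + k\right) = -8 + \left(5 + k\right) \left(B + k\right)$)
$151 \left(m{\left(-11 \right)} + \left(H{\left(V,1 \right)} - 41\right)\right) = 151 \left(2 \left(-11\right) + \left(\left(-8 + 64^{2} + 5 \cdot 1 + 5 \cdot 64 + 1 \cdot 64\right) - 41\right)\right) = 151 \left(-22 + \left(\left(-8 + 4096 + 5 + 320 + 64\right) - 41\right)\right) = 151 \left(-22 + \left(4477 - 41\right)\right) = 151 \left(-22 + 4436\right) = 151 \cdot 4414 = 666514$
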